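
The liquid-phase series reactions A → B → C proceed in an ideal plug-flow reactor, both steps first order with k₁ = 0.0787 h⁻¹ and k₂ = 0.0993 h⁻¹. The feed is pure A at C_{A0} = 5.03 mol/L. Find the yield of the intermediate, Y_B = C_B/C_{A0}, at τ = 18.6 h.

0.281

For first-order series with pure A initially, C_B(τ) = k₁C_{A0}/(k₂−k₁)·(e^(−k₁τ) − e^(−k₂τ)).
e^(−k₁τ) = e^(−0.0787×18.6) = e^(−1.464) = 0.2314; e^(−k₂τ) = e^(−1.847) = 0.1577.
C_B = 0.0787×5.03/(0.0993−0.0787) × (0.2314−0.1577) = 19.22×0.07364 = 1.415 mol/L.
Y_B = C_B/C_{A0} = 1.415/5.03 = 0.281.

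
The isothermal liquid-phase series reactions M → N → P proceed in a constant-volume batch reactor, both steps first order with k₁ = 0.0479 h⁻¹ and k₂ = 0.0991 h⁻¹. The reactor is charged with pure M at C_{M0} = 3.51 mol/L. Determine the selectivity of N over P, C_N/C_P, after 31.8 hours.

0.265

Solving the coupled first-order balances gives C_N(t) = [k₁/(k₂−k₁)]·C_{M0}·(e^(−k₁t) − e^(−k₂t)).
e^(−k₁t) = e^(−0.0479×31.8) = e^(−1.523) = 0.2180; e^(−k₂t) = e^(−3.151) = 0.04279.
C_N = 0.0479×3.51/(0.0991−0.0479) × (0.2180−0.04279) = 3.284×0.1752 = 0.5754 mol/L.
C_M = C_{M0}e^(−k₁t) = 0.7652 mol/L, so C_P = C_{M0}−C_M−C_N = 2.169 mol/L; C_N/C_P = 0.265.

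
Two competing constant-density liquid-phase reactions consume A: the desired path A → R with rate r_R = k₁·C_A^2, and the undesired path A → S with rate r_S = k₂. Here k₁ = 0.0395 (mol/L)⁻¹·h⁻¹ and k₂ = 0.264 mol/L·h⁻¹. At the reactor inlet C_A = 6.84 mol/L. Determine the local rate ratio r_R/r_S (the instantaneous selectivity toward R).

7.00

S_{R/S} = r_R/r_S = (k₁·C_A^2)/(k₂) = (k₁/k₂)·C_A^2.
= (0.0395×6.840^2) / (0.264) = 1.848/0.2640 = 7.00.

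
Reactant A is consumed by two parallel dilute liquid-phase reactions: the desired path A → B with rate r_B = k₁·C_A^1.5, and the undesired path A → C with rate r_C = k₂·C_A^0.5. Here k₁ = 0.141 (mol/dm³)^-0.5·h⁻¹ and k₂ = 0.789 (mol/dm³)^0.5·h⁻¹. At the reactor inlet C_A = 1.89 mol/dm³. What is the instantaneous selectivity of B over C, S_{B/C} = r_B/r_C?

S_{B/C} = r_B/r_C = (k₁·C_A^1.5)/(k₂·C_A^0.5) = (k₁/k₂)·C_A.
= (0.141×1.890^1.5) / (0.789×1.890^0.5) = 0.3664/1.085 = 0.338.

0.338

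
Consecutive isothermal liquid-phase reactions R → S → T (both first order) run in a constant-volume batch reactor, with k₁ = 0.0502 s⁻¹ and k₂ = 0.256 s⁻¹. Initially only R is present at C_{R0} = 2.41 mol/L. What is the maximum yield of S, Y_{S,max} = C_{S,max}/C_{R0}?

0.132

At the optimum, C_{S,max}/C_{R0} = (k₁/k₂)^[k₂/(k₂−k₁)].
= (0.0502/0.256)^(0.256/(0.256−0.0502)) = (0.1961)^(1.244) = 0.1318.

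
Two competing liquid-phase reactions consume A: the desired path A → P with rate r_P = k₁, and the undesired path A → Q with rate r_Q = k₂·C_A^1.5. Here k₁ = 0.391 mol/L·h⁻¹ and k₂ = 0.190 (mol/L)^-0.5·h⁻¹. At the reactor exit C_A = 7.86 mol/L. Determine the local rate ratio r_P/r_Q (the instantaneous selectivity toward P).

0.0934

S_{P/Q} = r_P/r_Q = (k₁)/(k₂·C_A^1.5) = (k₁/k₂)·C_A^-1.5.
= (0.391) / (0.190×7.860^1.5) = 0.3910/4.187 = 0.0934.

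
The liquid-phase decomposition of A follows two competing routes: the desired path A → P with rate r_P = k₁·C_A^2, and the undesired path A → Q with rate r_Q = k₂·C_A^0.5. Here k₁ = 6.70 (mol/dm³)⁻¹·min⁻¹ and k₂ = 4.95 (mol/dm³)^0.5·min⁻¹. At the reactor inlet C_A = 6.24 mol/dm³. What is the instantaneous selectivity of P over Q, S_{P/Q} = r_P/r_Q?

21.1

S_{P/Q} = r_P/r_Q = (k₁·C_A^2)/(k₂·C_A^0.5) = (k₁/k₂)·C_A^1.5.
= (6.70×6.240^2) / (4.95×6.240^0.5) = 260.9/12.37 = 21.1.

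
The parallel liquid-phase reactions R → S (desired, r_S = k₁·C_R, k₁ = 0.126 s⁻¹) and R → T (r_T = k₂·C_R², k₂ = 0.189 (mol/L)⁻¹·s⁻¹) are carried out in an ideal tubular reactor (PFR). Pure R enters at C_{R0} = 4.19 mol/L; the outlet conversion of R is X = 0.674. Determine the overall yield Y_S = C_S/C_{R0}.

C_R = C_{R0}(1−X) = 1.366 mol/L.
Along a PFR/batch, dC_S/dC_R = −r_S/(r_S+r_T) = −k₁/(k₁+k₂·C_R).
Integrating from C_{R0} to C_R: C_S = (0.126/0.189)·ln[(0.126+0.189·4.19)/(0.126+0.189·1.37)] = 0.6667·ln(0.9179/0.3842) = 0.5807 mol/L.
Y_S = C_S/C_{R0} = 0.5807/4.19 = 0.139.

0.139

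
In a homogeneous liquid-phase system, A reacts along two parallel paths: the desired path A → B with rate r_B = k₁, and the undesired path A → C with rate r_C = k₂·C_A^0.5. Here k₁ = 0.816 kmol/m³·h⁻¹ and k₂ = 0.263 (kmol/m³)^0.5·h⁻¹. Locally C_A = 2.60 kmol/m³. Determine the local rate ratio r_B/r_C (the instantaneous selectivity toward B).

1.92

S_{B/C} = r_B/r_C = (k₁)/(k₂·C_A^0.5) = (k₁/k₂)·C_A^-0.5.
= (0.816) / (0.263×2.600^0.5) = 0.8160/0.4241 = 1.92.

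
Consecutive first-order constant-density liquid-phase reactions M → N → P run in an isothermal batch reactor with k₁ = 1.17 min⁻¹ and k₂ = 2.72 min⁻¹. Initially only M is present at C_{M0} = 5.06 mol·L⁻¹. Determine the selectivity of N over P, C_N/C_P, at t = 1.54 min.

The intermediate concentration in a first-order A→B→C sequence is C_N = k₁C_{M0}(e^(−k₁t) − e^(−k₂t))/(k₂−k₁).
e^(−k₁t) = e^(−1.17×1.54) = e^(−1.802) = 0.1650; e^(−k₂t) = e^(−4.189) = 0.01516.
C_N = 1.17×5.06/(2.72−1.17) × (0.1650−0.01516) = 3.819×0.1498 = 0.5723 mol·L⁻¹.
C_M = C_{M0}e^(−k₁t) = 0.8349 mol·L⁻¹, so C_P = C_{M0}−C_M−C_N = 3.653 mol·L⁻¹; C_N/C_P = 0.157.

0.157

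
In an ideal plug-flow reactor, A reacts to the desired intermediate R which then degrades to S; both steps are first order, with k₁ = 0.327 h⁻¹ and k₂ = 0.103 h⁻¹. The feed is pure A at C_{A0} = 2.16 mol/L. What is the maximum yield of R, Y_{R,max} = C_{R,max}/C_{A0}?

At the optimum, C_{R,max}/C_{A0} = (k₁/k₂)^[k₂/(k₂−k₁)].
= (0.327/0.103)^(0.103/(0.103−0.327)) = (3.175)^(-0.4598) = 0.5879.

0.588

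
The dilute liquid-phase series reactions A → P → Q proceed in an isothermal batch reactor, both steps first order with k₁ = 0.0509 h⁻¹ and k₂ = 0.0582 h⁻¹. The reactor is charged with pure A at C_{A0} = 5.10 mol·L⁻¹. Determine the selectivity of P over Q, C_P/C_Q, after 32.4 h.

For first-order series with pure A initially, C_P(t) = k₁C_{A0}/(k₂−k₁)·(e^(−k₁t) − e^(−k₂t)).
e^(−k₁t) = e^(−0.0509×32.4) = e^(−1.649) = 0.1922; e^(−k₂t) = e^(−1.886) = 0.1517.
C_P = 0.0509×5.10/(0.0582−0.0509) × (0.1922−0.1517) = 35.56×0.04049 = 1.440 mol·L⁻¹.
C_A = C_{A0}e^(−k₁t) = 0.9803 mol·L⁻¹, so C_Q = C_{A0}−C_A−C_P = 2.680 mol·L⁻¹; C_P/C_Q = 0.537.

0.537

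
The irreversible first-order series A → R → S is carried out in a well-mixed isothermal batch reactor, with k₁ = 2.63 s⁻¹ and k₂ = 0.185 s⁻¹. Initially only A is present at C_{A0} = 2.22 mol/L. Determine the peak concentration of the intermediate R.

At the optimum, C_{R,max}/C_{A0} = (k₁/k₂)^[k₂/(k₂−k₁)].
= (2.63/0.185)^(0.185/(0.185−2.63)) = (14.22)^(-0.07566) = 0.8180.
C_{R,max} = 0.8180×2.22 = 1.82 mol/L.

1.82 mol/L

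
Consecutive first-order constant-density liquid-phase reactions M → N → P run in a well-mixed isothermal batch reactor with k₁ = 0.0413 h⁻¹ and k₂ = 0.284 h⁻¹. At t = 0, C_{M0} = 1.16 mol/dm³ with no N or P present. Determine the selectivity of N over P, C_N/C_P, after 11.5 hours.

For first-order series with pure M initially, C_N(t) = k₁C_{M0}/(k₂−k₁)·(e^(−k₁t) − e^(−k₂t)).
e^(−k₁t) = e^(−0.0413×11.5) = e^(−0.4750) = 0.6219; e^(−k₂t) = e^(−3.266) = 0.03816.
C_N = 0.0413×1.16/(0.284−0.0413) × (0.6219−0.03816) = 0.1974×0.5838 = 0.1152 mol/dm³.
C_M = C_{M0}e^(−k₁t) = 0.7214 mol/dm³, so C_P = C_{M0}−C_M−C_N = 0.3233 mol/dm³; C_N/C_P = 0.356.

0.356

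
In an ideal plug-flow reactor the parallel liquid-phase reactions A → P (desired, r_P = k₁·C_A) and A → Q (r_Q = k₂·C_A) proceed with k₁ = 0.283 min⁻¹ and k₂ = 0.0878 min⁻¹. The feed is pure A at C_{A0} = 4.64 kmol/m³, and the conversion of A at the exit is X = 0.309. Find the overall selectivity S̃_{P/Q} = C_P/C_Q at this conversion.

C_A = C_{A0}(1−X) = 3.206 kmol/m³.
Both paths are first order in A, so the instantaneous fraction to P is constant: dC_P/d(−C_A) = k₁/(k₁+k₂) = 0.7632.
C_P = 0.7632·(C_{A0}−C_A) = 0.7632×1.434 = 1.09 kmol/m³.
C_Q = (C_{A0}−C_A)−C_P = 0.3395 kmol/m³; S̃_{P/Q} = 1.094/0.3395 = 3.22.

3.22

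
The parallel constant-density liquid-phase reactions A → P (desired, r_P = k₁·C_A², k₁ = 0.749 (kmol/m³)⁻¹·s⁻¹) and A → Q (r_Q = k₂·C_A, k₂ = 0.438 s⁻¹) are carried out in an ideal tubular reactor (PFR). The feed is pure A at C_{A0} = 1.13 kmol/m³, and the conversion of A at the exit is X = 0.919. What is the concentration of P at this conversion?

C_A = C_{A0}(1−X) = 0.09153 kmol/m³.
Along a PFR/batch, dC_Q/dC_A = −r_Q/(r_P+r_Q) = −k₂/(k₂+k₁·C_A).
Integrating from C_{A0} to C_A: C_Q = (0.438/0.749)·ln[(0.438+0.749·1.13)/(0.438+0.749·0.0915)] = 0.5848·ln(1.284/0.5066) = 0.5441 kmol/m³.
Then C_P = (C_{A0}−C_A) − C_Q = 1.038 − 0.5441 = 0.4944 kmol/m³.

0.494 kmol/m³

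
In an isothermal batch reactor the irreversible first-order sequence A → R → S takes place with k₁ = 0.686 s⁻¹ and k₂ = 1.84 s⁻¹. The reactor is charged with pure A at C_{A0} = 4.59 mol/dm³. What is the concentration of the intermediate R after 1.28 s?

Solving the coupled first-order balances gives C_R(t) = [k₁/(k₂−k₁)]·C_{A0}·(e^(−k₁t) − e^(−k₂t)).
e^(−k₁t) = e^(−0.686×1.28) = e^(−0.8781) = 0.4156; e^(−k₂t) = e^(−2.355) = 0.09487.
C_R = 0.686×4.59/(1.84−0.686) × (0.4156−0.09487) = 2.729×0.3207 = 0.8751 mol/dm³.

0.875 mol/dm³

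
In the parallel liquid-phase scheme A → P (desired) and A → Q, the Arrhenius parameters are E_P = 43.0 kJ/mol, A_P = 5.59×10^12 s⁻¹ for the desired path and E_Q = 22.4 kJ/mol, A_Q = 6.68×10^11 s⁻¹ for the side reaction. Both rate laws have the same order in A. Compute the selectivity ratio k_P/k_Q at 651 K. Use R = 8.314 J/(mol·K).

k_P/k_Q = (A_P/A_Q)·exp[−(E_P−E_Q)/(RT)] = (A_P/A_Q)·exp[(E_Q−E_P)/(RT)].
(E_Q−E_P)/(RT) = (22.4−43.0)×10³/(8.314×651) = -20600/5412 = -3.806.
k_P/k_Q = (5.59×10^12/6.68×10^11)·exp(-3.806) = 8.368 × 0.02224 = 0.186.
Since E_P > E_Q, raising the temperature improves selectivity toward P.

0.186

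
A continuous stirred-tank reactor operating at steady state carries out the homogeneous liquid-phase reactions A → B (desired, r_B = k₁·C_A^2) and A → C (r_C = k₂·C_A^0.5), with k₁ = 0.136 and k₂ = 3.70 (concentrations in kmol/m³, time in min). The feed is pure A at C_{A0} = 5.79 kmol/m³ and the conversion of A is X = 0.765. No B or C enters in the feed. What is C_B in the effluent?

Exit C_A = C_{A0}(1−X) = 5.79×0.235 = 1.361 kmol/m³.
In a CSTR the entire volume is at exit conditions, so r_B = 0.136×1.361^2 = 0.2518 and r_C = 3.70×1.361^0.5 = 4.316.
Fraction of consumed A going to B: r_B/(r_B+r_C) = 0.05512.
C_B = 0.05512·C_{A0}·X = 0.05512×5.79×0.765 = 0.244 kmol/m³.

0.244 kmol/m³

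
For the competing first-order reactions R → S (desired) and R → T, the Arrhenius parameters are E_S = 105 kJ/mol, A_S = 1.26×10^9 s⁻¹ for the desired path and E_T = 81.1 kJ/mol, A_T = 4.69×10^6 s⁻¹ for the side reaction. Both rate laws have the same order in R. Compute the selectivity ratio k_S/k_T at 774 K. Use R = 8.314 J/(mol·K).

6.55

Since both paths have the same order in R, the concentration cancels and S_{S/T} = k_S/k_T = (A_S/A_T)·exp[(E_T−E_S)/(RT)].
(E_T−E_S)/(RT) = (81.1−105)×10³/(8.314×774) = -23900/6435 = -3.714.
k_S/k_T = (1.26×10^9/4.69×10^6)·exp(-3.714) = 268.7 × 0.02438 = 6.55.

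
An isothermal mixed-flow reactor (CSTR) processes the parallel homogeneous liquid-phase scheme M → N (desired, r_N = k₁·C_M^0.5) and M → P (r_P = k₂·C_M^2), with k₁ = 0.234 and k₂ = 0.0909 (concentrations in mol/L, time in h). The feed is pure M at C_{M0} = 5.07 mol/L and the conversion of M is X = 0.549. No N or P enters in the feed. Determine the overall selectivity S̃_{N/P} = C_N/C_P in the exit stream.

0.745

Exit C_M = C_{M0}(1−X) = 5.07×0.451 = 2.287 mol/L.
In a CSTR the entire volume is at exit conditions, so r_N = 0.234×2.287^0.5 = 0.3538 and r_P = 0.0909×2.287^2 = 0.4753.
Overall selectivity = C_N/C_P = r_Nτ/(r_Pτ) = r_N/r_P = 0.745.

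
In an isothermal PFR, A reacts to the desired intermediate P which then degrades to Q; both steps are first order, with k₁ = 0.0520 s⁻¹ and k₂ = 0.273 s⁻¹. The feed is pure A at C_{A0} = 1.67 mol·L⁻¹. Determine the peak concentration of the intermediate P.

0.215 mol·L⁻¹

For a first-order series the maximum intermediate yield is C_{P,max}/C_{A0} = (k₁/k₂)^[k₂/(k₂−k₁)].
= (0.0520/0.273)^(0.273/(0.273−0.0520)) = (0.1905)^(1.235) = 0.1289.
C_{P,max} = 0.1289×1.67 = 0.215 mol·L⁻¹.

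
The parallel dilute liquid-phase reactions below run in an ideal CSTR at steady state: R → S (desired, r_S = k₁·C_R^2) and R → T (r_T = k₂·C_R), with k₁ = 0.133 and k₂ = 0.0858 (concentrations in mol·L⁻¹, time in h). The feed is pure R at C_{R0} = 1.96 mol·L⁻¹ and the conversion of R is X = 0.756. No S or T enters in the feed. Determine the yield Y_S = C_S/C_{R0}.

Exit C_R = C_{R0}(1−X) = 1.96×0.244 = 0.4782 mol·L⁻¹.
Rates in a CSTR are evaluated at the outlet concentration: r_S = 0.133×0.4782^2 = 0.03042, r_T = 0.0858×0.4782 = 0.04103.
Fraction of consumed R going to S: r_S/(r_S+r_T) = 0.4257.
C_S = 0.4257·C_{R0}·X = 0.4257×1.96×0.756 = 0.631 mol·L⁻¹; Y_S = C_S/C_{R0} = 0.322.

0.322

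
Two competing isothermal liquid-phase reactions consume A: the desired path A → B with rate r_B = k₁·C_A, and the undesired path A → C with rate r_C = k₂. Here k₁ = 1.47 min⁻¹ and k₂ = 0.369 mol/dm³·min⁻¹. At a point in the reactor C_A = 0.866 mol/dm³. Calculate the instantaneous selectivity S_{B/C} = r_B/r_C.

S_{B/C} = r_B/r_C = (k₁·C_A)/(k₂) = (k₁/k₂)·C_A.
= (1.47×0.8660) / (0.369) = 1.273/0.3690 = 3.45.
Since the desired path is higher order in A, keeping C_A high (PFR or concentrated feed) favours B.

3.45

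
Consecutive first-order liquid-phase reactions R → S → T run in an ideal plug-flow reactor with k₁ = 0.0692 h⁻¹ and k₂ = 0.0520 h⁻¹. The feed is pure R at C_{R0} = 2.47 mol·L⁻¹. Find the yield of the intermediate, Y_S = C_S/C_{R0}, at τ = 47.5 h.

Solving the coupled first-order balances gives C_S(τ) = [k₁/(k₂−k₁)]·C_{R0}·(e^(−k₁τ) − e^(−k₂τ)).
e^(−k₁τ) = e^(−0.0692×47.5) = e^(−3.287) = 0.03737; e^(−k₂τ) = e^(−2.470) = 0.08458.
C_S = 0.0692×2.47/(0.0520−0.0692) × (0.03737−0.08458) = (-9.937)×(-0.04722) = 0.4692 mol·L⁻¹.
Y_S = C_S/C_{R0} = 0.4692/2.47 = 0.190.

0.190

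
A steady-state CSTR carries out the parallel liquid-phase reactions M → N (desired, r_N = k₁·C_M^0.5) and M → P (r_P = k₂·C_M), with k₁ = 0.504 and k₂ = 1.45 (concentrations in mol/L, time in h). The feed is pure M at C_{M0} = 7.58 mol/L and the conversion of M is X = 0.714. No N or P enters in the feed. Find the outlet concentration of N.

Exit C_M = C_{M0}(1−X) = 7.58×0.286 = 2.168 mol/L.
Rates in a CSTR are evaluated at the outlet concentration: r_N = 0.504×2.168^0.5 = 0.7421, r_P = 1.45×2.168 = 3.143.
Fraction of consumed M going to N: r_N/(r_N+r_P) = 0.1910.
C_N = 0.1910·C_{M0}·X = 0.1910×7.58×0.714 = 1.03 mol/L.

1.03 mol/L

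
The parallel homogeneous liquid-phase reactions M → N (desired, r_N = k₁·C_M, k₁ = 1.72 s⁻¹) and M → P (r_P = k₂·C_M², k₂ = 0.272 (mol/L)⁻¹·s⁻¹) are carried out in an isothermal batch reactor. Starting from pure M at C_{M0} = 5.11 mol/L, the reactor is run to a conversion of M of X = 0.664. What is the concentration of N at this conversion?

2.23 mol/L

C_M = C_{M0}(1−X) = 1.717 mol/L.
Along a PFR/batch, dC_N/dC_M = −r_N/(r_N+r_P) = −k₁/(k₁+k₂·C_M).
Integrating from C_{M0} to C_M: C_N = (1.72/0.272)·ln[(1.72+0.272·5.11)/(1.72+0.272·1.72)] = 6.324·ln(3.110/2.187) = 2.226 mol/L.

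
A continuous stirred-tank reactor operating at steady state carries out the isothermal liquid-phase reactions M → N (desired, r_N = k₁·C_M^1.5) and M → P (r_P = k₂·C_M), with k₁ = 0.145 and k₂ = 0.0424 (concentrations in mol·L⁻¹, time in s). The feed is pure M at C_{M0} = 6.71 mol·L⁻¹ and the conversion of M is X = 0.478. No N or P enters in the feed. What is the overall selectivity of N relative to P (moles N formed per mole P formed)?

6.40

Exit C_M = C_{M0}(1−X) = 6.71×0.522 = 3.503 mol·L⁻¹.
Rates in a CSTR are evaluated at the outlet concentration: r_N = 0.145×3.503^1.5 = 0.9505, r_P = 0.0424×3.503 = 0.1485.
Overall selectivity = C_N/C_P = r_Nτ/(r_Pτ) = r_N/r_P = 6.40.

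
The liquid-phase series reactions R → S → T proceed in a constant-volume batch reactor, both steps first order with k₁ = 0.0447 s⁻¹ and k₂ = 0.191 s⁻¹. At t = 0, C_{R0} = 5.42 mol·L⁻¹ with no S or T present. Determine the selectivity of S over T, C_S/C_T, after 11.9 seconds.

0.560

For first-order series with pure R initially, C_S(t) = k₁C_{R0}/(k₂−k₁)·(e^(−k₁t) − e^(−k₂t)).
e^(−k₁t) = e^(−0.0447×11.9) = e^(−0.5319) = 0.5875; e^(−k₂t) = e^(−2.273) = 0.1030.
C_S = 0.0447×5.42/(0.191−0.0447) × (0.5875−0.1030) = 1.656×0.4845 = 0.8023 mol·L⁻¹.
C_R = C_{R0}e^(−k₁t) = 3.184 mol·L⁻¹, so C_T = C_{R0}−C_R−C_S = 1.434 mol·L⁻¹; C_S/C_T = 0.560.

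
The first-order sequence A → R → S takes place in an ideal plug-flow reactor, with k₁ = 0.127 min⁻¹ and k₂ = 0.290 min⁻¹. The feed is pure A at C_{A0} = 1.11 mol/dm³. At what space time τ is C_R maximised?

5.07 min

Setting dC_R/dτ = 0 gives τ_opt = ln(k₂/k₁)/(k₂−k₁).
= ln(0.290/0.127)/(0.290−0.127) = ln(2.283)/0.1630 = 0.8257/0.1630 = 5.07 min.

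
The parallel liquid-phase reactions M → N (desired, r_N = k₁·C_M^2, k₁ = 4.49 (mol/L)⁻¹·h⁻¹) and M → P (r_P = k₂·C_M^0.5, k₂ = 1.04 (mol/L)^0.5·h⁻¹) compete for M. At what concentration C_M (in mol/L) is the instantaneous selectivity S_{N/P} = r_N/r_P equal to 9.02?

S_{N/P} = (k₁/k₂)·C_M^1.5 ⇒ C_M = (S·k₂/k₁)^(1/1.5).
= (9.02×1.04/4.49)^(0.6667) = (2.089)^(0.6667) = 1.63 mol/L.

1.63 mol/L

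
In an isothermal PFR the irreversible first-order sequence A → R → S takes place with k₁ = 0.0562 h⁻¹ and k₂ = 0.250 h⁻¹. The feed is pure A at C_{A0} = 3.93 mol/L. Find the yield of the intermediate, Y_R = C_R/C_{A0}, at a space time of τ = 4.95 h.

Solving the coupled first-order balances gives C_R(τ) = [k₁/(k₂−k₁)]·C_{A0}·(e^(−k₁τ) − e^(−k₂τ)).
e^(−k₁τ) = e^(−0.0562×4.95) = e^(−0.2782) = 0.7572; e^(−k₂τ) = e^(−1.238) = 0.2901.
C_R = 0.0562×3.93/(0.250−0.0562) × (0.7572−0.2901) = 1.140×0.4670 = 0.5323 mol/L.
Y_R = C_R/C_{A0} = 0.5323/3.93 = 0.135.

0.135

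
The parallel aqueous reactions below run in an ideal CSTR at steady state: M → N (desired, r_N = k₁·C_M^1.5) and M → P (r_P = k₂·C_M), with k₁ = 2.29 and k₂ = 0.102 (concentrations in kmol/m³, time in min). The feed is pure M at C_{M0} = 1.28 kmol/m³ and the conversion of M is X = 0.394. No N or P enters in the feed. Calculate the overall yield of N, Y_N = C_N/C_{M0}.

Exit C_M = C_{M0}(1−X) = 1.28×0.606 = 0.7757 kmol/m³.
In a CSTR the entire volume is at exit conditions, so r_N = 2.29×0.7757^1.5 = 1.564 and r_P = 0.102×0.7757 = 0.07912.
Fraction of consumed M going to N: r_N/(r_N+r_P) = 0.9519.
C_N = 0.9519·C_{M0}·X = 0.9519×1.28×0.394 = 0.480 kmol/m³; Y_N = C_N/C_{M0} = 0.375.

0.375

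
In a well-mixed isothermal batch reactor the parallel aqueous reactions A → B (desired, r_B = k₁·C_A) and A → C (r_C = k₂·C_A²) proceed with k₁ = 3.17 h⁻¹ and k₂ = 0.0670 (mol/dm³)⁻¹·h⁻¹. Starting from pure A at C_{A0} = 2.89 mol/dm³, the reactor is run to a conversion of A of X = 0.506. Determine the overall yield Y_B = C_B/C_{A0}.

C_A = C_{A0}(1−X) = 1.428 mol/dm³.
Along a PFR/batch, dC_B/dC_A = −r_B/(r_B+r_C) = −k₁/(k₁+k₂·C_A).
Integrating from C_{A0} to C_A: C_B = (3.17/0.0670)·ln[(3.17+0.0670·2.89)/(3.17+0.0670·1.43)] = 47.31·ln(3.364/3.266) = 1.399 mol/dm³.
Y_B = C_B/C_{A0} = 1.399/2.89 = 0.484.

0.484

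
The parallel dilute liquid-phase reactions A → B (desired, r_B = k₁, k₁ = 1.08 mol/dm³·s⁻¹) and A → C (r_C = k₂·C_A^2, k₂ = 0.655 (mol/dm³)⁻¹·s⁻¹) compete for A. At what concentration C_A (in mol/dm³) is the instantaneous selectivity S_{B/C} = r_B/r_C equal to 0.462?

S_{B/C} = (k₁/k₂)·C_A^-2 ⇒ C_A = (S·k₂/k₁)^(-0.5).
= (0.462×0.655/1.08)^(-0.5) = (0.2802)^(-0.5) = 1.89 mol/dm³.

1.89 mol/dm³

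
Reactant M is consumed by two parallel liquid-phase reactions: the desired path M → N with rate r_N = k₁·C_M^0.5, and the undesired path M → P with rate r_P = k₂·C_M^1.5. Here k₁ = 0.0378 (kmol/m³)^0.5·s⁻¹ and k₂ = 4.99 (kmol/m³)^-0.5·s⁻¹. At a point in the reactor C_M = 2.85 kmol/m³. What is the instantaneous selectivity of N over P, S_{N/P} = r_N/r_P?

0.00266

S_{N/P} = r_N/r_P = (k₁·C_M^0.5)/(k₂·C_M^1.5) = (k₁/k₂)·C_M⁻¹.
= (0.0378×2.850^0.5) / (4.99×2.850^1.5) = 0.06381/24.01 = 0.00266.
The undesired path is higher order in M, so low C_M (CSTR or dilute feed) favours N.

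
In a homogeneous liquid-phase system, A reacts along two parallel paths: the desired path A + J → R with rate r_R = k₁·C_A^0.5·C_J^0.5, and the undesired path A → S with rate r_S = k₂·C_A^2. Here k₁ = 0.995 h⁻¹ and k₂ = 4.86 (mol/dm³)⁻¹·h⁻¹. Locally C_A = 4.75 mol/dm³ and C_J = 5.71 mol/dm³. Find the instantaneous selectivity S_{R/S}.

0.0473

S_{R/S} = r_R/r_S = (k₁·C_A^0.5·C_J^0.5)/(k₂·C_A^2) = (k₁/k₂)·C_A^-1.5·C_J^0.5.
= (0.995×4.750^0.5×5.710^0.5) / (4.86×4.750^2) = 5.182/109.7 = 0.0473.
The undesired path is higher order in A, so low C_A (CSTR or dilute feed) favours R.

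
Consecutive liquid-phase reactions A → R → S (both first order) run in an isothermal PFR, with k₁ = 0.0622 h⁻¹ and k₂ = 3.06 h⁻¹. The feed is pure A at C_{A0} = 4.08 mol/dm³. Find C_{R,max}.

For a first-order series the maximum intermediate yield is C_{R,max}/C_{A0} = (k₁/k₂)^[k₂/(k₂−k₁)].
= (0.0622/3.06)^(3.06/(3.06−0.0622)) = (0.02033)^(1.021) = 0.01875.
C_{R,max} = 0.01875×4.08 = 0.0765 mol/dm³.

0.0765 mol/dm³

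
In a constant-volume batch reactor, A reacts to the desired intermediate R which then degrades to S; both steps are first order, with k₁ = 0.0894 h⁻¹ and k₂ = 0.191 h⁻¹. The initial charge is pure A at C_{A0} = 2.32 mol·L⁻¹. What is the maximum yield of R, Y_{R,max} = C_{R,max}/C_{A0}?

At the optimum, C_{R,max}/C_{A0} = (k₁/k₂)^[k₂/(k₂−k₁)].
= (0.0894/0.191)^(0.191/(0.191−0.0894)) = (0.4681)^(1.880) = 0.2400.

0.240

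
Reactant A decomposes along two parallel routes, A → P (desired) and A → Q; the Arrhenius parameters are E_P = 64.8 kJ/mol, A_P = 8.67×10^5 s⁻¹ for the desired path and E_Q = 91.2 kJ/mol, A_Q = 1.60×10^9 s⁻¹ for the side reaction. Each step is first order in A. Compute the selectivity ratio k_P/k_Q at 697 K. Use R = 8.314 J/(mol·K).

Since both paths have the same order in A, the concentration cancels and S_{P/Q} = k_P/k_Q = (A_P/A_Q)·exp[(E_Q−E_P)/(RT)].
(E_Q−E_P)/(RT) = (91.2−64.8)×10³/(8.314×697) = 26400/5795 = 4.556.
k_P/k_Q = (8.67×10^5/1.60×10^9)·exp(4.556) = 5.419×10^-4 × 95.18 = 0.0516.
Since E_P < E_Q, lowering the temperature improves selectivity toward P.

0.0516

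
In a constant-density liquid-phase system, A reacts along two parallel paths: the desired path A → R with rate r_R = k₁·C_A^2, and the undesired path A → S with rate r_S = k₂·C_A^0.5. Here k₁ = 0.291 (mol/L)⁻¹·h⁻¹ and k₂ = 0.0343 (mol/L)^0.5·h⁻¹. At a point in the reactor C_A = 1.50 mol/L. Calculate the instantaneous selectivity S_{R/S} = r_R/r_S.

15.6

S_{R/S} = r_R/r_S = (k₁·C_A^2)/(k₂·C_A^0.5) = (k₁/k₂)·C_A^1.5.
= (0.291×1.500^2) / (0.0343×1.500^0.5) = 0.6547/0.04201 = 15.6.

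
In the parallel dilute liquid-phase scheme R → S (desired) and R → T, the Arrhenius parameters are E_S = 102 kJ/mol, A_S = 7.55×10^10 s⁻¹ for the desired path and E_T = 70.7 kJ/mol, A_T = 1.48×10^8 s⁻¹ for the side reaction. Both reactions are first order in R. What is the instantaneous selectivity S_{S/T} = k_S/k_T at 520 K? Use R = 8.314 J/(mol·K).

0.366

With equal orders, S_{S/T} = k_S/k_T = (A_S/A_T)·exp[(E_T−E_S)/(RT)].
(E_T−E_S)/(RT) = (70.7−102)×10³/(8.314×520) = -31300/4323 = -7.240.
k_S/k_T = (7.55×10^10/1.48×10^8)·exp(-7.240) = 510.1 × 7.174×10^-4 = 0.366.
Since E_S > E_T, raising the temperature improves selectivity toward S.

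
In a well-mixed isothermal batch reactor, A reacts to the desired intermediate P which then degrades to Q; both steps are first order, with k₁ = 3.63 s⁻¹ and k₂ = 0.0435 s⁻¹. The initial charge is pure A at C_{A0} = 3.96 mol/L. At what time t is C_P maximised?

Setting dC_P/dt = 0 gives t_opt = ln(k₂/k₁)/(k₂−k₁).
= ln(0.0435/3.63)/(0.0435−3.63) = ln(0.01198)/-3.587 = -4.424/-3.587 = 1.23 s.

1.23 s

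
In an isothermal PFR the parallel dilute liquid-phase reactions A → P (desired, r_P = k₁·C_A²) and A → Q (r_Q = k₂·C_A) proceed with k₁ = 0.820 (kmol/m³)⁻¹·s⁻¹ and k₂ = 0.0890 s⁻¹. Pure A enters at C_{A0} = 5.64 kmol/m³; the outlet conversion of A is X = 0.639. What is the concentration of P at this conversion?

C_A = C_{A0}(1−X) = 2.036 kmol/m³.
Along a PFR/batch, dC_Q/dC_A = −r_Q/(r_P+r_Q) = −k₂/(k₂+k₁·C_A).
Integrating from C_{A0} to C_A: C_Q = (0.0890/0.820)·ln[(0.0890+0.820·5.64)/(0.0890+0.820·2.04)] = 0.1085·ln(4.714/1.759) = 0.1070 kmol/m³.
Then C_P = (C_{A0}−C_A) − C_Q = 3.604 − 0.1070 = 3.497 kmol/m³.

3.50 kmol/m³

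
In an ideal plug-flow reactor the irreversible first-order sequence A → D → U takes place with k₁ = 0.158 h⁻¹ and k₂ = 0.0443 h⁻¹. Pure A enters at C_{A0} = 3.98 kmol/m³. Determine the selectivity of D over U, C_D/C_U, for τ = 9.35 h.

Solving the coupled first-order balances gives C_D(τ) = [k₁/(k₂−k₁)]·C_{A0}·(e^(−k₁τ) − e^(−k₂τ)).
e^(−k₁τ) = e^(−0.158×9.35) = e^(−1.477) = 0.2283; e^(−k₂τ) = e^(−0.4142) = 0.6609.
C_D = 0.158×3.98/(0.0443−0.158) × (0.2283−0.6609) = (-5.531)×(-0.4326) = 2.393 kmol/m³.
C_A = C_{A0}e^(−k₁τ) = 0.9084 kmol/m³, so C_U = C_{A0}−C_A−C_D = 0.6789 kmol/m³; C_D/C_U = 3.52.

3.52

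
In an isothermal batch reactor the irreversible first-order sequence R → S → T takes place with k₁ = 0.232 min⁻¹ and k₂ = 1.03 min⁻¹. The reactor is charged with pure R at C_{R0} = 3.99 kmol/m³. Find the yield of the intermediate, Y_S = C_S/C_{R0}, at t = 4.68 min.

0.0958

For first-order series with pure R initially, C_S(t) = k₁C_{R0}/(k₂−k₁)·(e^(−k₁t) − e^(−k₂t)).
e^(−k₁t) = e^(−0.232×4.68) = e^(−1.086) = 0.3376; e^(−k₂t) = e^(−4.820) = 0.008064.
C_S = 0.232×3.99/(1.03−0.232) × (0.3376−0.008064) = 1.160×0.3296 = 0.3823 kmol/m³.
Y_S = C_S/C_{R0} = 0.3823/3.99 = 0.0958.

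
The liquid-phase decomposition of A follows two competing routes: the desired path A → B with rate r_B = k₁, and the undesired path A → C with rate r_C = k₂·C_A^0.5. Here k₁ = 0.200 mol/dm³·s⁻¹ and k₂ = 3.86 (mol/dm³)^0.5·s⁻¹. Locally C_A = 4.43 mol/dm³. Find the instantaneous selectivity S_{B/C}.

S_{B/C} = r_B/r_C = (k₁)/(k₂·C_A^0.5) = (k₁/k₂)·C_A^-0.5.
= (0.200) / (3.86×4.430^0.5) = 0.2000/8.124 = 0.0246.
The undesired path is higher order in A, so low C_A (CSTR or dilute feed) favours B.

0.0246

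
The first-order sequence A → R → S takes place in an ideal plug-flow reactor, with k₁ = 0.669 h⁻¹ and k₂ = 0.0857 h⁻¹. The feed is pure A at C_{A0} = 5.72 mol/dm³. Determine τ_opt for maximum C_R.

3.52 h

For first-order series the maximum of C_R occurs at τ_opt = ln(k₂/k₁)/(k₂−k₁).
= ln(0.0857/0.669)/(0.0857−0.669) = ln(0.1281)/-0.5833 = -2.055/-0.5833 = 3.52 h.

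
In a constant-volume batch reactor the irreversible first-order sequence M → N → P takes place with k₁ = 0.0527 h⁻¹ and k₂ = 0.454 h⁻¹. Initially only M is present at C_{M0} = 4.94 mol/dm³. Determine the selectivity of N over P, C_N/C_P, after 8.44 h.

0.293

The intermediate concentration in a first-order A→B→C sequence is C_N = k₁C_{M0}(e^(−k₁t) − e^(−k₂t))/(k₂−k₁).
e^(−k₁t) = e^(−0.0527×8.44) = e^(−0.4448) = 0.6410; e^(−k₂t) = e^(−3.832) = 0.02167.
C_N = 0.0527×4.94/(0.454−0.0527) × (0.6410−0.02167) = 0.6487×0.6193 = 0.4018 mol/dm³.
C_M = C_{M0}e^(−k₁t) = 3.166 mol/dm³, so C_P = C_{M0}−C_M−C_N = 1.372 mol/dm³; C_N/C_P = 0.293.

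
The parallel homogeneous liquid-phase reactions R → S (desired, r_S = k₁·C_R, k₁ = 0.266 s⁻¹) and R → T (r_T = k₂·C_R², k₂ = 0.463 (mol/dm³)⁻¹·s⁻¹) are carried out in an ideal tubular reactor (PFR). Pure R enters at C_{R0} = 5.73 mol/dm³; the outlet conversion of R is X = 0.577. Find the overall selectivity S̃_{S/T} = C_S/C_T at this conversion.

0.148

C_R = C_{R0}(1−X) = 2.424 mol/dm³.
Along a PFR/batch, dC_S/dC_R = −r_S/(r_S+r_T) = −k₁/(k₁+k₂·C_R).
Integrating from C_{R0} to C_R: C_S = (0.266/0.463)·ln[(0.266+0.463·5.73)/(0.266+0.463·2.42)] = 0.5745·ln(2.919/1.388) = 0.4270 mol/dm³.
C_T = (C_{R0}−C_R)−C_S = 2.879 mol/dm³; S̃_{S/T} = 0.4270/2.879 = 0.148.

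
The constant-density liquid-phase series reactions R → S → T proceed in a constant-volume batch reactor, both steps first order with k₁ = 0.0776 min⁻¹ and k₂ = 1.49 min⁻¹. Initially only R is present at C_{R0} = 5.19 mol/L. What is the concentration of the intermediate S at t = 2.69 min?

Solving the coupled first-order balances gives C_S(t) = [k₁/(k₂−k₁)]·C_{R0}·(e^(−k₁t) − e^(−k₂t)).
e^(−k₁t) = e^(−0.0776×2.69) = e^(−0.2087) = 0.8116; e^(−k₂t) = e^(−4.008) = 0.01817.
C_S = 0.0776×5.19/(1.49−0.0776) × (0.8116−0.01817) = 0.2851×0.7934 = 0.2262 mol/L.

0.226 mol/L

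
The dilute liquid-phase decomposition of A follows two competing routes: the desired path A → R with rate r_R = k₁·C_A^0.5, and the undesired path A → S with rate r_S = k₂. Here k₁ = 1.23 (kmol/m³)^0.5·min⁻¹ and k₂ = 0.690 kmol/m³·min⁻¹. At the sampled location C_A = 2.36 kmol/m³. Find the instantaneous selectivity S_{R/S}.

S_{R/S} = r_R/r_S = (k₁·C_A^0.5)/(k₂) = (k₁/k₂)·C_A^0.5.
= (1.23×2.360^0.5) / (0.690) = 1.890/0.6900 = 2.74.
Since the desired path is higher order in A, keeping C_A high (PFR or concentrated feed) favours R.

2.74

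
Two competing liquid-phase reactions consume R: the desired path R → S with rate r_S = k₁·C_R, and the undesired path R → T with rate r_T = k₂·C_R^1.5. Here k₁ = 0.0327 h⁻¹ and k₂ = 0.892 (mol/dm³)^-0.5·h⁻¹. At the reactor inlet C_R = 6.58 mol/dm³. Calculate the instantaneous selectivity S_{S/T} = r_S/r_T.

S_{S/T} = r_S/r_T = (k₁·C_R)/(k₂·C_R^1.5) = (k₁/k₂)·C_R^-0.5.
= (0.0327×6.580) / (0.892×6.580^1.5) = 0.2152/15.06 = 0.0143.
The undesired path is higher order in R, so low C_R (CSTR or dilute feed) favours S.

0.0143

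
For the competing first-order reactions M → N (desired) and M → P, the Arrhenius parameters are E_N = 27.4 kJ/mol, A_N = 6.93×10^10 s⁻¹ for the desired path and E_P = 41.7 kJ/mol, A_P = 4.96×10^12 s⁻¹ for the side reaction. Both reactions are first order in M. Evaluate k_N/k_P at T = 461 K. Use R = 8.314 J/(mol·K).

Since both paths have the same order in M, the concentration cancels and S_{N/P} = k_N/k_P = (A_N/A_P)·exp[(E_P−E_N)/(RT)].
(E_P−E_N)/(RT) = (41.7−27.4)×10³/(8.314×461) = 14300/3833 = 3.731.
k_N/k_P = (6.93×10^10/4.96×10^12)·exp(3.731) = 0.01397 × 41.72 = 0.583.

0.583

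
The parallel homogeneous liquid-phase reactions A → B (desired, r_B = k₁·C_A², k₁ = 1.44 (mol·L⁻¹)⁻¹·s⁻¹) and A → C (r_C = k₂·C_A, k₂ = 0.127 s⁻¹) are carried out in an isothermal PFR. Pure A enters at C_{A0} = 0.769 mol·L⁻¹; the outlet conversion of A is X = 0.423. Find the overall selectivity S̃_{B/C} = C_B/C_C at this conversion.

C_A = C_{A0}(1−X) = 0.4437 mol·L⁻¹.
Along a PFR/batch, dC_C/dC_A = −r_C/(r_B+r_C) = −k₂/(k₂+k₁·C_A).
Integrating from C_{A0} to C_A: C_C = (0.127/1.44)·ln[(0.127+1.44·0.769)/(0.127+1.44·0.444)] = 0.08819·ln(1.234/0.7659) = 0.04209 mol·L⁻¹.
Then C_B = (C_{A0}−C_A) − C_C = 0.3253 − 0.04209 = 0.2832 mol·L⁻¹.
S̃_{B/C} = C_B/C_C = 0.2832/0.04209 = 6.73.

6.73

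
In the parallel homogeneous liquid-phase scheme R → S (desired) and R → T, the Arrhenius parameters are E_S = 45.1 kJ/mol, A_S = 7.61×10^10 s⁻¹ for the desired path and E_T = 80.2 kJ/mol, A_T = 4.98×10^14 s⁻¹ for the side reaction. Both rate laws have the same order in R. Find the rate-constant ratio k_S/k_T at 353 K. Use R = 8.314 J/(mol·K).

With equal orders, S_{S/T} = k_S/k_T = (A_S/A_T)·exp[(E_T−E_S)/(RT)].
(E_T−E_S)/(RT) = (80.2−45.1)×10³/(8.314×353) = 35100/2935 = 11.96.
k_S/k_T = (7.61×10^10/4.98×10^14)·exp(11.96) = 1.528×10^-4 × 1.563×10^5 = 23.9.
Since E_S < E_T, lowering the temperature improves selectivity toward S.

23.9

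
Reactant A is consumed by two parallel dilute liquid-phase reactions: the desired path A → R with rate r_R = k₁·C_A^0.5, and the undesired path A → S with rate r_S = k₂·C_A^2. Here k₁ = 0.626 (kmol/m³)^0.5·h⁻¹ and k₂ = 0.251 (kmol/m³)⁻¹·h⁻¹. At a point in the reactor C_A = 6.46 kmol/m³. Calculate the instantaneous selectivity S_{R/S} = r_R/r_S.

0.152

S_{R/S} = r_R/r_S = (k₁·C_A^0.5)/(k₂·C_A^2) = (k₁/k₂)·C_A^-1.5.
= (0.626×6.460^0.5) / (0.251×6.460^2) = 1.591/10.47 = 0.152.
The undesired path is higher order in A, so low C_A (CSTR or dilute feed) favours R.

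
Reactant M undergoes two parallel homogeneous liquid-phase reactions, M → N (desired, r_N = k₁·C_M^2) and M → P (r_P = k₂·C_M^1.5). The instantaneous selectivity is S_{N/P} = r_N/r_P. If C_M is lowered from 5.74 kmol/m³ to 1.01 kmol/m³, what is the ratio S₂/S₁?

0.419

S_{N/P} = (k₁/k₂)·C_M^0.5, so S₂/S₁ = (C_{M,2}/C_{M,1})^0.5.
= (1.01/5.74)^0.5 = (0.1760)^0.5 = 0.419.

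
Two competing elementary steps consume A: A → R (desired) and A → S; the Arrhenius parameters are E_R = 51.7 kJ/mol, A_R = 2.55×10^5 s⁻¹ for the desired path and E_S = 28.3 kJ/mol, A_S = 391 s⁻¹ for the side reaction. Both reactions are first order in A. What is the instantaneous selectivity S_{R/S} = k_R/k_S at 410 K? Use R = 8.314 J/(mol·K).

0.681

With equal orders, S_{R/S} = k_R/k_S = (A_R/A_S)·exp[(E_S−E_R)/(RT)].
(E_S−E_R)/(RT) = (28.3−51.7)×10³/(8.314×410) = -23400/3409 = -6.865.
k_R/k_S = (2.55×10^5/391)·exp(-6.865) = 652.2 × 0.001044 = 0.681.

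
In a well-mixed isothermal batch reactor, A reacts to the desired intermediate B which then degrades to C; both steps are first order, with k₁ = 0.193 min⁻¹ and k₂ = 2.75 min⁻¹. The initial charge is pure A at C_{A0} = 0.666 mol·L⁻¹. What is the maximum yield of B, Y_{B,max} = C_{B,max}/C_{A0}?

Evaluating C_B at t_opt = ln(k₂/k₁)/(k₂−k₁) gives C_{B,max}/C_{A0} = (k₁/k₂)^[k₂/(k₂−k₁)].
= (0.193/2.75)^(2.75/(2.75−0.193)) = (0.07018)^(1.075) = 0.05743.

0.0574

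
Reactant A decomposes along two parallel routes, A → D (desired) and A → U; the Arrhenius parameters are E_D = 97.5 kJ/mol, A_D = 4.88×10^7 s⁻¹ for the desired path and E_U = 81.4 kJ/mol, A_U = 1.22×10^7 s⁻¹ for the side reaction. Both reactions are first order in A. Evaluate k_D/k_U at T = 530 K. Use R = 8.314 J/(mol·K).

Since both paths have the same order in A, the concentration cancels and S_{D/U} = k_D/k_U = (A_D/A_U)·exp[(E_U−E_D)/(RT)].
(E_U−E_D)/(RT) = (81.4−97.5)×10³/(8.314×530) = -16100/4406 = -3.654.
k_D/k_U = (4.88×10^7/1.22×10^7)·exp(-3.654) = 4.000 × 0.02589 = 0.104.

0.104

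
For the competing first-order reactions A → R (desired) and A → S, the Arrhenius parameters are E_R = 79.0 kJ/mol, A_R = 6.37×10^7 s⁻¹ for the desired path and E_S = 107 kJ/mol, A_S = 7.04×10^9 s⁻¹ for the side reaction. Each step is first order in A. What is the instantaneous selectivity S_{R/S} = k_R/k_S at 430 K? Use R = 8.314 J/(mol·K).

22.8

k_R/k_S = (A_R/A_S)·exp[−(E_R−E_S)/(RT)] = (A_R/A_S)·exp[(E_S−E_R)/(RT)].
(E_S−E_R)/(RT) = (107−79.0)×10³/(8.314×430) = 28000/3575 = 7.832.
k_R/k_S = (6.37×10^7/7.04×10^9)·exp(7.832) = 0.009048 × 2520 = 22.8.
Since E_R < E_S, lowering the temperature improves selectivity toward R.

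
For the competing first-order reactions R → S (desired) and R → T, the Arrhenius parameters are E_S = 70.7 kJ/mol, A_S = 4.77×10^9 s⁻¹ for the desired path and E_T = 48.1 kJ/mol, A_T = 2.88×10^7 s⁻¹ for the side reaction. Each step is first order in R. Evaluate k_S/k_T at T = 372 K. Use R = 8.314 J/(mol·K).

Since both paths have the same order in R, the concentration cancels and S_{S/T} = k_S/k_T = (A_S/A_T)·exp[(E_T−E_S)/(RT)].
(E_T−E_S)/(RT) = (48.1−70.7)×10³/(8.314×372) = -22600/3093 = -7.307.
k_S/k_T = (4.77×10^9/2.88×10^7)·exp(-7.307) = 165.6 × 6.706×10^-4 = 0.111.
Since E_S > E_T, raising the temperature improves selectivity toward S.

0.111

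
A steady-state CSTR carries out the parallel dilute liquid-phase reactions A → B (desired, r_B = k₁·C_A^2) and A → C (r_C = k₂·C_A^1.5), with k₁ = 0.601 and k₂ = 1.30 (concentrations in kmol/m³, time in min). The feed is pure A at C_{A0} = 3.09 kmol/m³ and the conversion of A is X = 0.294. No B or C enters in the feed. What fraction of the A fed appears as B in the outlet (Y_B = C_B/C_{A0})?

Exit C_A = C_{A0}(1−X) = 3.09×0.706 = 2.182 kmol/m³.
A CSTR operates uniformly at the exit composition, giving r_B = 2.860 and r_C = 4.189 (each k·C_A^n at C_A = 2.182).
Fraction of consumed A going to B: r_B/(r_B+r_C) = 0.4058.
C_B = 0.4058·C_{A0}·X = 0.4058×3.09×0.294 = 0.369 kmol/m³; Y_B = C_B/C_{A0} = 0.119.

0.119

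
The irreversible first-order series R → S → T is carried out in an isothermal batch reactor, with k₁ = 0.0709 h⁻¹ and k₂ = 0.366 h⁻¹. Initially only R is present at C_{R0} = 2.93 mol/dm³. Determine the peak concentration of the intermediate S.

Evaluating C_S at t_opt = ln(k₂/k₁)/(k₂−k₁) gives C_{S,max}/C_{R0} = (k₁/k₂)^[k₂/(k₂−k₁)].
= (0.0709/0.366)^(0.366/(0.366−0.0709)) = (0.1937)^(1.240) = 0.1306.
C_{S,max} = 0.1306×2.93 = 0.383 mol/dm³.

0.383 mol/dm³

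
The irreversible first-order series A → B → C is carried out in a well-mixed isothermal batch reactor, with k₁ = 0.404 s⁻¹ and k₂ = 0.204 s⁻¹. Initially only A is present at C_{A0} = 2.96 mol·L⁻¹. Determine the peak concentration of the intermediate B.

Evaluating C_B at t_opt = ln(k₂/k₁)/(k₂−k₁) gives C_{B,max}/C_{A0} = (k₁/k₂)^[k₂/(k₂−k₁)].
= (0.404/0.204)^(0.204/(0.204−0.404)) = (1.980)^(-1.020) = 0.4981.
C_{B,max} = 0.4981×2.96 = 1.47 mol·L⁻¹.

1.47 mol·L⁻¹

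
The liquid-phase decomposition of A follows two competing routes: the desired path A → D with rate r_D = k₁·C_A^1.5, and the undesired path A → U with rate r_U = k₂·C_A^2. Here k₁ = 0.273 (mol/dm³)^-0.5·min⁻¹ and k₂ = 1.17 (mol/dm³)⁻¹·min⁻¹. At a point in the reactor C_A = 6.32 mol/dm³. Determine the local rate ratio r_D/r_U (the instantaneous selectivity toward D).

0.0928

S_{D/U} = r_D/r_U = (k₁·C_A^1.5)/(k₂·C_A^2) = (k₁/k₂)·C_A^-0.5.
= (0.273×6.320^1.5) / (1.17×6.320^2) = 4.337/46.73 = 0.0928.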